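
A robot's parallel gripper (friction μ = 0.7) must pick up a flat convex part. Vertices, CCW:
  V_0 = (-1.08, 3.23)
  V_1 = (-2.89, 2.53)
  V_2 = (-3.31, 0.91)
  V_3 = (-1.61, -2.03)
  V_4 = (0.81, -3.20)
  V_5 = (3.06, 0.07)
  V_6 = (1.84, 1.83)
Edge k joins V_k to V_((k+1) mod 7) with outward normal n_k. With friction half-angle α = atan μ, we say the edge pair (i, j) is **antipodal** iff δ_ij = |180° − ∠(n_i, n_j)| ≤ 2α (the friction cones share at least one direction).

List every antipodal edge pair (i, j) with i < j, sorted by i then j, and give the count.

count = 9; pairs: (0,3), (0,4), (1,4), (1,5), (2,4), (2,5), (2,6), (3,5), (3,6)

α = atan 0.7 = 34.99°;  2α = 69.98°
n_0 = (-0.3607, +0.9327)
n_1 = (-0.9680, +0.2510)
n_2 = (-0.8657, -0.5006)
n_3 = (-0.4353, -0.9003)
n_4 = (+0.8238, -0.5668)
n_5 = (+0.8219, +0.5697)
n_6 = (+0.4323, +0.9017)
  (0,1): δ = 125.68°  ·
  (0,2): δ = 81.11°  ·
  (0,3): δ = 46.95°  ✓
  (0,4): δ = 34.33°  ✓
  (0,5): δ = 103.59°  ·
  (0,6): δ = 133.24°  ·
  (1,2): δ = 135.43°  ·
  (1,3): δ = 101.27°  ·
  (1,4): δ = 20.00°  ✓
  (1,5): δ = 49.26°  ✓
  (1,6): δ = 78.92°  ·
  (2,3): δ = 145.84°  ·
  (2,4): δ = 64.57°  ✓
  (2,5): δ = 4.69°  ✓
  (2,6): δ = 34.35°  ✓
  (3,4): δ = 98.73°  ·
  (3,5): δ = 29.47°  ✓
  (3,6): δ = 0.19°  ✓
  (4,5): δ = 110.74°  ·
  (4,6): δ = 81.08°  ·
  (5,6): δ = 150.34°  ·
antipodal pairs: 9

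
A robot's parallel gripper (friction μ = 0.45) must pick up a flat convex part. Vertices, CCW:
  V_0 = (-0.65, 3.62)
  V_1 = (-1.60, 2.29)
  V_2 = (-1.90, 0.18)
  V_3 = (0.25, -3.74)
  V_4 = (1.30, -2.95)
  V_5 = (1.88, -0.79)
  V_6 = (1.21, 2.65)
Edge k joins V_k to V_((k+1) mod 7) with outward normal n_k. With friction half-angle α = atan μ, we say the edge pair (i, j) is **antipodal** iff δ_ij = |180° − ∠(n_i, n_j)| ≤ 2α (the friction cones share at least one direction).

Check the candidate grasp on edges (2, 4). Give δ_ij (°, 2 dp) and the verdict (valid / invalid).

δ = 43.77°, valid

α = atan 0.45 = 24.23°;  2α = 48.46°
edge 2: e_2 = (+2.15, -3.92);  n_2 = (-0.8768, -0.4809)
edge 4: e_4 = (+0.58, +2.16);  n_4 = (+0.9658, -0.2593)
∠(n_2, n_4) = 136.23°
δ = |180° − 136.23°| = 43.77°
43.77° ≤ 2α = 48.46°  →  valid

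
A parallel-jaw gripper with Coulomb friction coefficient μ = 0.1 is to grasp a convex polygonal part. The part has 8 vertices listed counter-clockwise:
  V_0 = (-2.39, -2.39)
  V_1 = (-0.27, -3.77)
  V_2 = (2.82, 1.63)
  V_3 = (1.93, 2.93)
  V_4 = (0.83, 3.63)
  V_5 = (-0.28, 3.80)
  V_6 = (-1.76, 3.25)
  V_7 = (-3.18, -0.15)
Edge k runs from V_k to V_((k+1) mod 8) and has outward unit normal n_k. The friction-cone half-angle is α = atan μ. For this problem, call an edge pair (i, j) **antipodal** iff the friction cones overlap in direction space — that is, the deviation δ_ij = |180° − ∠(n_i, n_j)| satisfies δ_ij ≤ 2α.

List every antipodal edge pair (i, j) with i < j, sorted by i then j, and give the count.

α = atan 0.1 = 5.71°;  2α = 11.42°
n_0 = (-0.5455, -0.8381)
n_1 = (+0.8679, -0.4967)
n_2 = (+0.8252, +0.5649)
n_3 = (+0.5369, +0.8437)
n_4 = (+0.1514, +0.9885)
n_5 = (-0.3483, +0.9374)
n_6 = (-0.9228, +0.3854)
n_7 = (-0.9431, -0.3326)
  (0,1): δ = 86.72°  ·
  (0,2): δ = 22.54°  ·
  (0,3): δ = 0.59°  ✓
  (0,4): δ = 24.35°  ·
  (0,5): δ = 53.45°  ·
  (0,6): δ = 100.39°  ·
  (0,7): δ = 142.49°  ·
  (1,2): δ = 115.82°  ·
  (1,3): δ = 92.69°  ·
  (1,4): δ = 68.93°  ·
  (1,5): δ = 39.83°  ·
  (1,6): δ = 7.11°  ✓
  (1,7): δ = 49.21°  ·
  (2,3): δ = 156.87°  ·
  (2,4): δ = 133.10°  ·
  (2,5): δ = 104.01°  ·
  (2,6): δ = 57.06°  ·
  (2,7): δ = 14.97°  ·
  (3,4): δ = 156.24°  ·
  (3,5): δ = 127.14°  ·
  (3,6): δ = 80.20°  ·
  (3,7): δ = 38.10°  ·
  (4,5): δ = 150.91°  ·
  (4,6): δ = 103.96°  ·
  (4,7): δ = 61.87°  ·
  (5,6): δ = 133.05°  ·
  (5,7): δ = 90.96°  ·
  (6,7): δ = 137.91°  ·
antipodal pairs: 2

count = 2; pairs: (0,3), (1,6)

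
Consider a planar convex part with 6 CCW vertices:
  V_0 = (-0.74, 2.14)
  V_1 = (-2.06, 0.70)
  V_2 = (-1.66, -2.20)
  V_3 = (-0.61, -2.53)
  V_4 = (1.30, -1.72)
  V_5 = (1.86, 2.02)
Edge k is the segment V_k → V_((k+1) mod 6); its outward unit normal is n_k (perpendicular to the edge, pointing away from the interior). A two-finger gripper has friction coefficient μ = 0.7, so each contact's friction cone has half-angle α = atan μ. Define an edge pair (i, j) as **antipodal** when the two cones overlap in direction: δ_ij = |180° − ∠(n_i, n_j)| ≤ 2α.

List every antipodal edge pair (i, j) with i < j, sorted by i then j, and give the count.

α = atan 0.7 = 34.99°;  2α = 69.98°
n_0 = (-0.7372, +0.6757)
n_1 = (-0.9906, -0.1366)
n_2 = (-0.2998, -0.9540)
n_3 = (+0.3904, -0.9206)
n_4 = (+0.9890, -0.1481)
n_5 = (+0.0461, +0.9989)
  (0,1): δ = 129.64°  ·
  (0,2): δ = 64.94°  ✓
  (0,3): δ = 24.51°  ✓
  (0,4): δ = 33.99°  ✓
  (0,5): δ = 129.87°  ·
  (1,2): δ = 115.30°  ·
  (1,3): δ = 74.87°  ·
  (1,4): δ = 16.37°  ✓
  (1,5): δ = 79.50°  ·
  (2,3): δ = 139.57°  ·
  (2,4): δ = 81.07°  ·
  (2,5): δ = 14.80°  ✓
  (3,4): δ = 121.50°  ·
  (3,5): δ = 25.62°  ✓
  (4,5): δ = 84.13°  ·
antipodal pairs: 6

count = 6; pairs: (0,2), (0,3), (0,4), (1,4), (2,5), (3,5)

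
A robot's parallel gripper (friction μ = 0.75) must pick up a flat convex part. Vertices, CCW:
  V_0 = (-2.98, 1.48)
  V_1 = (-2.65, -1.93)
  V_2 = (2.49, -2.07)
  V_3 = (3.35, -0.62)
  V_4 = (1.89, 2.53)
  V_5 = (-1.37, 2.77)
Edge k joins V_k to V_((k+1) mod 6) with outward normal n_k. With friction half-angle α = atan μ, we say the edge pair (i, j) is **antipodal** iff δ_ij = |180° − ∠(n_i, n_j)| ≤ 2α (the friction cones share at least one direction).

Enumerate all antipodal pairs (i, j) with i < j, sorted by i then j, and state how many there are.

α = atan 0.75 = 36.87°;  2α = 73.74°
n_0 = (-0.9954, -0.0963)
n_1 = (-0.0272, -0.9996)
n_2 = (+0.8601, -0.5101)
n_3 = (+0.9073, +0.4205)
n_4 = (+0.0734, +0.9973)
n_5 = (-0.6253, +0.7804)
  (0,1): δ = 97.09°  ·
  (0,2): δ = 36.20°  ✓
  (0,3): δ = 19.34°  ✓
  (0,4): δ = 80.26°  ·
  (0,5): δ = 123.18°  ·
  (1,2): δ = 119.11°  ·
  (1,3): δ = 63.57°  ✓
  (1,4): δ = 2.65°  ✓
  (1,5): δ = 40.26°  ✓
  (2,3): δ = 124.46°  ·
  (2,4): δ = 63.54°  ✓
  (2,5): δ = 20.62°  ✓
  (3,4): δ = 119.08°  ·
  (3,5): δ = 76.16°  ·
  (4,5): δ = 137.09°  ·
antipodal pairs: 7

count = 7; pairs: (0,2), (0,3), (1,3), (1,4), (1,5), (2,4), (2,5)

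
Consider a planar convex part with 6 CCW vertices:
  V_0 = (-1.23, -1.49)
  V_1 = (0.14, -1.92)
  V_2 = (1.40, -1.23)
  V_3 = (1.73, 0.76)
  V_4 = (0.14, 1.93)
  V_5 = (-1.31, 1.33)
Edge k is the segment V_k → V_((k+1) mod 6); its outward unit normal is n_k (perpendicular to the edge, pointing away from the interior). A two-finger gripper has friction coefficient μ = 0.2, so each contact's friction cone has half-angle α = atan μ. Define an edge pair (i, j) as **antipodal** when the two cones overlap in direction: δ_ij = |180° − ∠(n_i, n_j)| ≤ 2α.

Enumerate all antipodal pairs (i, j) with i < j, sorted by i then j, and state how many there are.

count = 3; pairs: (0,3), (1,4), (2,5)

α = atan 0.2 = 11.31°;  2α = 22.62°
n_0 = (-0.2995, -0.9541)
n_1 = (+0.4803, -0.8771)
n_2 = (+0.9865, -0.1636)
n_3 = (+0.5927, +0.8054)
n_4 = (-0.3824, +0.9240)
n_5 = (-0.9996, -0.0284)
  (0,1): δ = 133.87°  ·
  (0,2): δ = 81.99°  ·
  (0,3): δ = 18.92°  ✓
  (0,4): δ = 39.90°  ·
  (0,5): δ = 109.05°  ·
  (1,2): δ = 128.12°  ·
  (1,3): δ = 65.05°  ·
  (1,4): δ = 6.23°  ✓
  (1,5): δ = 62.92°  ·
  (2,3): δ = 116.93°  ·
  (2,4): δ = 58.10°  ·
  (2,5): δ = 11.04°  ✓
  (3,4): δ = 121.17°  ·
  (3,5): δ = 52.03°  ·
  (4,5): δ = 110.85°  ·
antipodal pairs: 3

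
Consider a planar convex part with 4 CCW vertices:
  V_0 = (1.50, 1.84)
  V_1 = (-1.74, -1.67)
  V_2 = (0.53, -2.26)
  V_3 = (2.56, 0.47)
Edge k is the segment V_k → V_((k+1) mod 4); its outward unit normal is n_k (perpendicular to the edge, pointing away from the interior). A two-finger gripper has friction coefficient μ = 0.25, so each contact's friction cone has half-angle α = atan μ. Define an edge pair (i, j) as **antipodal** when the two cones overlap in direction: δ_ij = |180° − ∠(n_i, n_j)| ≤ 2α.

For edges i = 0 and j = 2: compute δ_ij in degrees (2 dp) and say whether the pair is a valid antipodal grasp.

δ = 6.08°, valid

α = atan 0.25 = 14.04°;  2α = 28.07°
edge 0: e_0 = (-3.24, -3.51);  n_0 = (-0.7348, +0.6783)
edge 2: e_2 = (+2.03, +2.73);  n_2 = (+0.8025, -0.5967)
∠(n_0, n_2) = 173.92°
δ = |180° − 173.92°| = 6.08°
6.08° ≤ 2α = 28.07°  →  valid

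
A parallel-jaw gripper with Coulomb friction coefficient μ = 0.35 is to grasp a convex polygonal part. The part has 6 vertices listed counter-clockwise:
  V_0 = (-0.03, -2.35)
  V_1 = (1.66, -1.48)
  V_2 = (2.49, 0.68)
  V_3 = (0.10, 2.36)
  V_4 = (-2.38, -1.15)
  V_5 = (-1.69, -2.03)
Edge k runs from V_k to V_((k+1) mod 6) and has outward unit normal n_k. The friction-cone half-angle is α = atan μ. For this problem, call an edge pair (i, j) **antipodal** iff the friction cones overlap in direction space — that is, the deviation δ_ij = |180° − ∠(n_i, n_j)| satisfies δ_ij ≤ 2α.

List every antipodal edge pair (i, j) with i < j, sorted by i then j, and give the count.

α = atan 0.35 = 19.29°;  2α = 38.58°
n_0 = (+0.4577, -0.8891)
n_1 = (+0.9335, -0.3587)
n_2 = (+0.5751, +0.8181)
n_3 = (-0.8167, +0.5770)
n_4 = (-0.7869, -0.6170)
n_5 = (-0.1893, -0.9819)
  (0,1): δ = 138.26°  ·
  (0,2): δ = 62.34°  ·
  (0,3): δ = 27.52°  ✓
  (0,4): δ = 100.86°  ·
  (0,5): δ = 141.85°  ·
  (1,2): δ = 104.08°  ·
  (1,3): δ = 14.22°  ✓
  (1,4): δ = 59.12°  ·
  (1,5): δ = 100.11°  ·
  (2,3): δ = 90.14°  ·
  (2,4): δ = 16.80°  ✓
  (2,5): δ = 24.19°  ✓
  (3,4): δ = 106.66°  ·
  (3,5): δ = 65.67°  ·
  (4,5): δ = 139.01°  ·
antipodal pairs: 4

count = 4; pairs: (0,3), (1,3), (2,4), (2,5)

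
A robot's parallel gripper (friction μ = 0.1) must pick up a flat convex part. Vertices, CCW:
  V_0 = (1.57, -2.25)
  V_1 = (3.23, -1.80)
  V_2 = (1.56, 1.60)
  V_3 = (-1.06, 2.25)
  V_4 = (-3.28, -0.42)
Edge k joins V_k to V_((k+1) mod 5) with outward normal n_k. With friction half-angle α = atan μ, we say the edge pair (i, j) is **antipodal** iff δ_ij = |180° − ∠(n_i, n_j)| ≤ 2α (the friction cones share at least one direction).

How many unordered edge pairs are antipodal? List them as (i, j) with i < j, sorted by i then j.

α = atan 0.1 = 5.71°;  2α = 11.42°
n_0 = (+0.2616, -0.9652)
n_1 = (+0.8976, +0.4409)
n_2 = (+0.2408, +0.9706)
n_3 = (-0.7689, +0.6393)
n_4 = (-0.3530, -0.9356)
  (0,1): δ = 79.01°  ·
  (0,2): δ = 29.10°  ·
  (0,3): δ = 35.09°  ·
  (0,4): δ = 144.16°  ·
  (1,2): δ = 130.09°  ·
  (1,3): δ = 65.90°  ·
  (1,4): δ = 43.17°  ·
  (2,3): δ = 115.81°  ·
  (2,4): δ = 6.74°  ✓
  (3,4): δ = 70.93°  ·
antipodal pairs: 1

count = 1; pairs: (2,4)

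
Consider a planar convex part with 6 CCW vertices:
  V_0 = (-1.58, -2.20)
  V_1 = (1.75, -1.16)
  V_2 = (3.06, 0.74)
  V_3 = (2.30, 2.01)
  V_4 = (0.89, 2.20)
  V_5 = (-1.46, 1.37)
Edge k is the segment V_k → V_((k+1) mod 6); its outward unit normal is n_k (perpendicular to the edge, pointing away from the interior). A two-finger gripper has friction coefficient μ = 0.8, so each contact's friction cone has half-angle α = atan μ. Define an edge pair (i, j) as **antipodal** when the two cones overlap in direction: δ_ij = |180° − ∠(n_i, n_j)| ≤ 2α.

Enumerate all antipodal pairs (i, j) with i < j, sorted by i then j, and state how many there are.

count = 8; pairs: (0,2), (0,3), (0,4), (0,5), (1,3), (1,4), (1,5), (2,5)

α = atan 0.8 = 38.66°;  2α = 77.32°
n_0 = (+0.2981, -0.9545)
n_1 = (+0.8233, -0.5676)
n_2 = (+0.8581, +0.5135)
n_3 = (+0.1335, +0.9910)
n_4 = (-0.3330, +0.9429)
n_5 = (-0.9994, +0.0336)
  (0,1): δ = 141.93°  ·
  (0,2): δ = 76.45°  ✓
  (0,3): δ = 25.02°  ✓
  (0,4): δ = 2.11°  ✓
  (0,5): δ = 70.73°  ✓
  (1,2): δ = 114.52°  ·
  (1,3): δ = 63.09°  ✓
  (1,4): δ = 35.96°  ✓
  (1,5): δ = 32.66°  ✓
  (2,3): δ = 128.57°  ·
  (2,4): δ = 101.44°  ·
  (2,5): δ = 32.82°  ✓
  (3,4): δ = 152.87°  ·
  (3,5): δ = 84.25°  ·
  (4,5): δ = 111.38°  ·
antipodal pairs: 8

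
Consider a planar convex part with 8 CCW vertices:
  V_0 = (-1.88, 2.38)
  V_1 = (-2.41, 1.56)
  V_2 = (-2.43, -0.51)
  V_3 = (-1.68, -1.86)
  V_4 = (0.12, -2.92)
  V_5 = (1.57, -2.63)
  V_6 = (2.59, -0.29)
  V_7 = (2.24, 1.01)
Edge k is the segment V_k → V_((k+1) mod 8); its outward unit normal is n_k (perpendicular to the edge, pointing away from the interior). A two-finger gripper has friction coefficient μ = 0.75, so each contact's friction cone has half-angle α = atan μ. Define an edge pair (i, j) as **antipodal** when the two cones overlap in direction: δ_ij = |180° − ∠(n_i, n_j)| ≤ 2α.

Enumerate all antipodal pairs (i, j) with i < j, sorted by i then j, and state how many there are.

α = atan 0.75 = 36.87°;  2α = 73.74°
n_0 = (-0.8398, +0.5428)
n_1 = (-1.0000, +0.0097)
n_2 = (-0.8742, -0.4856)
n_3 = (-0.5074, -0.8617)
n_4 = (+0.1961, -0.9806)
n_5 = (+0.9167, -0.3996)
n_6 = (+0.9656, +0.2600)
n_7 = (+0.3155, +0.9489)
  (0,1): δ = 147.68°  ·
  (0,2): δ = 118.07°  ·
  (0,3): δ = 87.62°  ·
  (0,4): δ = 45.81°  ✓
  (0,5): δ = 9.32°  ✓
  (0,6): δ = 47.94°  ✓
  (0,7): δ = 104.48°  ·
  (1,2): δ = 150.39°  ·
  (1,3): δ = 119.94°  ·
  (1,4): δ = 78.14°  ·
  (1,5): δ = 23.00°  ✓
  (1,6): δ = 15.62°  ✓
  (1,7): δ = 72.16°  ✓
  (2,3): δ = 149.55°  ·
  (2,4): δ = 107.74°  ·
  (2,5): δ = 52.61°  ✓
  (2,6): δ = 13.99°  ✓
  (2,7): δ = 42.55°  ✓
  (3,4): δ = 138.20°  ·
  (3,5): δ = 83.06°  ·
  (3,6): δ = 44.44°  ✓
  (3,7): δ = 12.10°  ✓
  (4,5): δ = 124.86°  ·
  (4,6): δ = 86.24°  ·
  (4,7): δ = 29.70°  ✓
  (5,6): δ = 141.38°  ·
  (5,7): δ = 84.84°  ·
  (6,7): δ = 123.46°  ·
antipodal pairs: 12

count = 12; pairs: (0,4), (0,5), (0,6), (1,5), (1,6), (1,7), (2,5), (2,6), (2,7), (3,6), (3,7), (4,7)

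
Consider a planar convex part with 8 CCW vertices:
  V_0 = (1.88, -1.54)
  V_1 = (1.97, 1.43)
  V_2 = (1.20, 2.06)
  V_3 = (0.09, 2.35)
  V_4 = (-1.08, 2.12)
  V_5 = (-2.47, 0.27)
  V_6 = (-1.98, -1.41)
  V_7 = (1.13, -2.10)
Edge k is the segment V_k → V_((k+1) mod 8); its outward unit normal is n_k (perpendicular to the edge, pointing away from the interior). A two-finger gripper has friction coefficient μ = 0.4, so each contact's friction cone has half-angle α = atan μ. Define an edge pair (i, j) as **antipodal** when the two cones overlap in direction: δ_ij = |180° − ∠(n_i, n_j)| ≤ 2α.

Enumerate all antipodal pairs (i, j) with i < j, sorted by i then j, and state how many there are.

α = atan 0.4 = 21.80°;  2α = 43.60°
n_0 = (+0.9995, -0.0303)
n_1 = (+0.6332, +0.7740)
n_2 = (+0.2528, +0.9675)
n_3 = (-0.1929, +0.9812)
n_4 = (-0.7995, +0.6007)
n_5 = (-0.9600, -0.2800)
n_6 = (-0.2166, -0.9763)
n_7 = (+0.5983, -0.8013)
  (0,1): δ = 127.55°  ·
  (0,2): δ = 102.91°  ·
  (0,3): δ = 77.14°  ·
  (0,4): δ = 35.18°  ✓
  (0,5): δ = 18.00°  ✓
  (0,6): δ = 79.23°  ·
  (0,7): δ = 128.48°  ·
  (1,2): δ = 155.35°  ·
  (1,3): δ = 129.59°  ·
  (1,4): δ = 87.63°  ·
  (1,5): δ = 34.45°  ✓
  (1,6): δ = 26.78°  ✓
  (1,7): δ = 76.04°  ·
  (2,3): δ = 154.24°  ·
  (2,4): δ = 112.28°  ·
  (2,5): δ = 59.10°  ·
  (2,6): δ = 2.13°  ✓
  (2,7): δ = 51.39°  ·
  (3,4): δ = 138.04°  ·
  (3,5): δ = 84.86°  ·
  (3,6): δ = 23.63°  ✓
  (3,7): δ = 25.63°  ✓
  (4,5): δ = 126.82°  ·
  (4,6): δ = 65.59°  ·
  (4,7): δ = 16.33°  ✓
  (5,6): δ = 118.77°  ·
  (5,7): δ = 69.51°  ·
  (6,7): δ = 130.74°  ·
antipodal pairs: 8

count = 8; pairs: (0,4), (0,5), (1,5), (1,6), (2,6), (3,6), (3,7), (4,7)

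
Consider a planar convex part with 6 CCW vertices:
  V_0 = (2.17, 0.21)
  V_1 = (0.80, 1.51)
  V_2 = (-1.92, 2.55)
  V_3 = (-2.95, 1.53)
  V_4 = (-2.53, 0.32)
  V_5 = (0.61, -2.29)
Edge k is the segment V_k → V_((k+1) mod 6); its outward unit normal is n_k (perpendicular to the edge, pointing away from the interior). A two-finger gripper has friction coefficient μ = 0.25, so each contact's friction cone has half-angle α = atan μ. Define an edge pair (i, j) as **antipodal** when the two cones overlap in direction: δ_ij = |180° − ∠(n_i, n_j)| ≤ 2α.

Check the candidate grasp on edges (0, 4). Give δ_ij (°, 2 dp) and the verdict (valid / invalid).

α = atan 0.25 = 14.04°;  2α = 28.07°
edge 0: e_0 = (-1.37, +1.30);  n_0 = (+0.6883, +0.7254)
edge 4: e_4 = (+3.14, -2.61);  n_4 = (-0.6392, -0.7690)
∠(n_0, n_4) = 176.24°
δ = |180° − 176.24°| = 3.76°
3.76° ≤ 2α = 28.07°  →  valid

δ = 3.76°, valid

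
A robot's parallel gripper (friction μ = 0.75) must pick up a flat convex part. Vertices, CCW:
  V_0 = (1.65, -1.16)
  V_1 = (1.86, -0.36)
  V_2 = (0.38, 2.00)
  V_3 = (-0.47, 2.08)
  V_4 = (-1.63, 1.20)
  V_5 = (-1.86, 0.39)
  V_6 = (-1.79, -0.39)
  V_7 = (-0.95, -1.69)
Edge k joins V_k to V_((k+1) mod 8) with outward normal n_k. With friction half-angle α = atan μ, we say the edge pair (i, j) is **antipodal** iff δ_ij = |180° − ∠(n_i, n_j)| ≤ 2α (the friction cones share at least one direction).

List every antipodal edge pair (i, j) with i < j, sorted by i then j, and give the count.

count = 12; pairs: (0,3), (0,4), (0,5), (0,6), (1,4), (1,5), (1,6), (1,7), (2,6), (2,7), (3,7), (4,7)

α = atan 0.75 = 36.87°;  2α = 73.74°
n_0 = (+0.9672, -0.2539)
n_1 = (+0.8472, +0.5313)
n_2 = (+0.0937, +0.9956)
n_3 = (-0.6044, +0.7967)
n_4 = (-0.9620, +0.2732)
n_5 = (-0.9960, -0.0894)
n_6 = (-0.8399, -0.5427)
n_7 = (+0.1997, -0.9798)
  (0,1): δ = 133.20°  ·
  (0,2): δ = 80.67°  ·
  (0,3): δ = 38.11°  ✓
  (0,4): δ = 1.14°  ✓
  (0,5): δ = 19.84°  ✓
  (0,6): δ = 47.58°  ✓
  (0,7): δ = 116.23°  ·
  (1,2): δ = 127.47°  ·
  (1,3): δ = 84.91°  ·
  (1,4): δ = 47.94°  ✓
  (1,5): δ = 26.96°  ✓
  (1,6): δ = 0.78°  ✓
  (1,7): δ = 69.43°  ✓
  (2,3): δ = 137.44°  ·
  (2,4): δ = 100.48°  ·
  (2,5): δ = 79.50°  ·
  (2,6): δ = 51.75°  ✓
  (2,7): δ = 16.90°  ✓
  (3,4): δ = 143.04°  ·
  (3,5): δ = 122.06°  ·
  (3,6): δ = 94.32°  ·
  (3,7): δ = 25.66°  ✓
  (4,5): δ = 159.02°  ·
  (4,6): δ = 131.28°  ·
  (4,7): δ = 62.63°  ✓
  (5,6): δ = 152.26°  ·
  (5,7): δ = 83.61°  ·
  (6,7): δ = 111.35°  ·
antipodal pairs: 12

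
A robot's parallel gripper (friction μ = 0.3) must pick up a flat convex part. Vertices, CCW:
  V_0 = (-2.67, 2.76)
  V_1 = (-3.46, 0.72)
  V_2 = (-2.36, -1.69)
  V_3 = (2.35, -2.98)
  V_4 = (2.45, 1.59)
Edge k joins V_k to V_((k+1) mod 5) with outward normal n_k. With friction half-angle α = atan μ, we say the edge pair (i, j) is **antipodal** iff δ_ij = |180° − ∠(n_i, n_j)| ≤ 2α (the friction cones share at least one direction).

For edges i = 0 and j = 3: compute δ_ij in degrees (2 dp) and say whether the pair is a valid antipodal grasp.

α = atan 0.3 = 16.70°;  2α = 33.40°
edge 0: e_0 = (-0.79, -2.04);  n_0 = (-0.9325, +0.3611)
edge 3: e_3 = (+0.10, +4.57);  n_3 = (+0.9998, -0.0219)
∠(n_0, n_3) = 160.08°
δ = |180° − 160.08°| = 19.92°
19.92° ≤ 2α = 33.40°  →  valid

δ = 19.92°, valid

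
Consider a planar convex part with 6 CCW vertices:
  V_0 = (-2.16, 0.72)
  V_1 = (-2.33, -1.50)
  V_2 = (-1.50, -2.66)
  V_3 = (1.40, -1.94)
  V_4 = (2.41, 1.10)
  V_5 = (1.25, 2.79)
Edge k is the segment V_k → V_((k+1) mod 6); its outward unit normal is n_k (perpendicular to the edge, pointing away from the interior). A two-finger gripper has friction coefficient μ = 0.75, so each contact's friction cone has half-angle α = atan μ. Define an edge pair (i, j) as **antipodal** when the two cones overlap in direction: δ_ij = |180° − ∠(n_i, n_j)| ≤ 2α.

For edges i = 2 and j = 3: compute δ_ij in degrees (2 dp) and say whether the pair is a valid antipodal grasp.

δ = 122.32°, invalid

α = atan 0.75 = 36.87°;  2α = 73.74°
edge 2: e_2 = (+2.90, +0.72);  n_2 = (+0.2410, -0.9705)
edge 3: e_3 = (+1.01, +3.04);  n_3 = (+0.9490, -0.3153)
∠(n_2, n_3) = 57.68°
δ = |180° − 57.68°| = 122.32°
122.32° > 2α = 73.74°  →  invalid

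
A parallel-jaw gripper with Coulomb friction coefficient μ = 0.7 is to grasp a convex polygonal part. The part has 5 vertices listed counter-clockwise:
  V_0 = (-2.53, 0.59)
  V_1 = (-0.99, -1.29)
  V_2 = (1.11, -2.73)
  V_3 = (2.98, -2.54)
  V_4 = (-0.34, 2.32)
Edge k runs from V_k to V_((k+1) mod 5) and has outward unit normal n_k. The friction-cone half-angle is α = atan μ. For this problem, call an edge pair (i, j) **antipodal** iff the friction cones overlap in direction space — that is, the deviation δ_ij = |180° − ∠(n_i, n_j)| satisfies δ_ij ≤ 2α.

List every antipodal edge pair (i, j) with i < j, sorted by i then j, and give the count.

count = 4; pairs: (0,3), (1,3), (2,3), (2,4)

α = atan 0.7 = 34.99°;  2α = 69.98°
n_0 = (-0.7736, -0.6337)
n_1 = (-0.5655, -0.8247)
n_2 = (+0.1011, -0.9949)
n_3 = (+0.8257, +0.5641)
n_4 = (-0.6199, +0.7847)
  (0,1): δ = 163.76°  ·
  (0,2): δ = 123.52°  ·
  (0,3): δ = 4.98°  ✓
  (0,4): δ = 88.98°  ·
  (1,2): δ = 139.76°  ·
  (1,3): δ = 21.22°  ✓
  (1,4): δ = 72.75°  ·
  (2,3): δ = 61.46°  ✓
  (2,4): δ = 32.51°  ✓
  (3,4): δ = 86.03°  ·
antipodal pairs: 4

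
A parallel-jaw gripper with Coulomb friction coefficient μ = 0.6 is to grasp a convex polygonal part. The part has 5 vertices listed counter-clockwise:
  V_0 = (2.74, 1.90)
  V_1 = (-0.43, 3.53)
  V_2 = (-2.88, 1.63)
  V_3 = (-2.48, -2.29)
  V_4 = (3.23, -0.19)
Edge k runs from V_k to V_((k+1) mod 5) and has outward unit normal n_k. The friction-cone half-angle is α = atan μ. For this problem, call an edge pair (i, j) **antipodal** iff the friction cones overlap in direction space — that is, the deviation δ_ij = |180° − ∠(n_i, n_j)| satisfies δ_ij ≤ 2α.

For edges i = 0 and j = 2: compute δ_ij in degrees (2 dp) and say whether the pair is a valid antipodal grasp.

α = atan 0.6 = 30.96°;  2α = 61.93°
edge 0: e_0 = (-3.17, +1.63);  n_0 = (+0.4573, +0.8893)
edge 2: e_2 = (+0.40, -3.92);  n_2 = (-0.9948, -0.1015)
∠(n_0, n_2) = 123.04°
δ = |180° − 123.04°| = 56.96°
56.96° ≤ 2α = 61.93°  →  valid

δ = 56.96°, valid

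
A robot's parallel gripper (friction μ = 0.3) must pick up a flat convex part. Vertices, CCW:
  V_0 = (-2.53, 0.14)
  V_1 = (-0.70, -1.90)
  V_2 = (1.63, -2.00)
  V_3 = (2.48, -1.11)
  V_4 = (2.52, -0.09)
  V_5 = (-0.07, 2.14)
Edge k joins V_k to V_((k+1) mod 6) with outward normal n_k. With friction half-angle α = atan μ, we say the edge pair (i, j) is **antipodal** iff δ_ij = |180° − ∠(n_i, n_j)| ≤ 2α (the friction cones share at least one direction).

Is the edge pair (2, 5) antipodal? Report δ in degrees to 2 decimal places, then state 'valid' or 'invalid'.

α = atan 0.3 = 16.70°;  2α = 33.40°
edge 2: e_2 = (+0.85, +0.89);  n_2 = (+0.7232, -0.6907)
edge 5: e_5 = (-2.46, -2.00);  n_5 = (-0.6308, +0.7759)
∠(n_2, n_5) = 172.79°
δ = |180° − 172.79°| = 7.21°
7.21° ≤ 2α = 33.40°  →  valid

δ = 7.21°, valid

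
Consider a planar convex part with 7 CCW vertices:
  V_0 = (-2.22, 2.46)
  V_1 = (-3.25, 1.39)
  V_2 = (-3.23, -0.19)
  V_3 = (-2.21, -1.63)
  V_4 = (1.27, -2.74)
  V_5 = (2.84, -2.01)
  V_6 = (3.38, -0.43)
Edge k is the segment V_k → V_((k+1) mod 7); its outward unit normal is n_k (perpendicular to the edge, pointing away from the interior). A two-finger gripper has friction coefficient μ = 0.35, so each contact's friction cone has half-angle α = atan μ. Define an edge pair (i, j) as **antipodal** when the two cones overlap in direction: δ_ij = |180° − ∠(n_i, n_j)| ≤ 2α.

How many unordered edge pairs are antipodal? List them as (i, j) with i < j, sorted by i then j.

count = 5; pairs: (0,4), (0,5), (1,5), (2,6), (3,6)

α = atan 0.35 = 19.29°;  2α = 38.58°
n_0 = (-0.7204, +0.6935)
n_1 = (-0.9999, -0.0127)
n_2 = (-0.8160, -0.5780)
n_3 = (-0.3039, -0.9527)
n_4 = (+0.4216, -0.9068)
n_5 = (+0.9463, -0.3234)
n_6 = (+0.4586, +0.8886)
  (0,1): δ = 135.37°  ·
  (0,2): δ = 100.78°  ·
  (0,3): δ = 63.78°  ·
  (0,4): δ = 21.15°  ✓
  (0,5): δ = 25.04°  ✓
  (0,6): δ = 106.61°  ·
  (1,2): δ = 145.41°  ·
  (1,3): δ = 108.42°  ·
  (1,4): δ = 65.79°  ·
  (1,5): δ = 19.59°  ✓
  (1,6): δ = 61.98°  ·
  (2,3): δ = 143.00°  ·
  (2,4): δ = 100.37°  ·
  (2,5): δ = 54.18°  ·
  (2,6): δ = 27.39°  ✓
  (3,4): δ = 137.37°  ·
  (3,5): δ = 91.18°  ·
  (3,6): δ = 9.61°  ✓
  (4,5): δ = 133.81°  ·
  (4,6): δ = 52.23°  ·
  (5,6): δ = 98.43°  ·
antipodal pairs: 5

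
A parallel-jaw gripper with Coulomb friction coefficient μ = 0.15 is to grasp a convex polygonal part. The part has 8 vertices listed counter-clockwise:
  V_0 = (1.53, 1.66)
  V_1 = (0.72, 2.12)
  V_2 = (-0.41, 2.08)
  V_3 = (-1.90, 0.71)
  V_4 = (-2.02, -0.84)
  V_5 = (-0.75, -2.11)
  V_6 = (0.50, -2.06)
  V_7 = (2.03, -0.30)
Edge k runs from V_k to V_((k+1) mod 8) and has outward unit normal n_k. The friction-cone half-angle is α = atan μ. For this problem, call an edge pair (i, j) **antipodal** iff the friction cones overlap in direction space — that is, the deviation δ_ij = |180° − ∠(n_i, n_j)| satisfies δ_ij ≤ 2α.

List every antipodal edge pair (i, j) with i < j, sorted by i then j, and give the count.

count = 3; pairs: (0,4), (1,5), (2,6)

α = atan 0.15 = 8.53°;  2α = 17.06°
n_0 = (+0.4938, +0.8696)
n_1 = (-0.0354, +0.9994)
n_2 = (-0.6768, +0.7361)
n_3 = (-0.9970, +0.0772)
n_4 = (-0.7071, -0.7071)
n_5 = (+0.0400, -0.9992)
n_6 = (+0.7547, -0.6561)
n_7 = (+0.9690, +0.2472)
  (0,1): δ = 148.38°  ·
  (0,2): δ = 107.81°  ·
  (0,3): δ = 64.83°  ·
  (0,4): δ = 15.41°  ✓
  (0,5): δ = 31.88°  ·
  (0,6): δ = 78.59°  ·
  (0,7): δ = 133.90°  ·
  (1,2): δ = 139.43°  ·
  (1,3): δ = 96.45°  ·
  (1,4): δ = 47.03°  ·
  (1,5): δ = 0.26°  ✓
  (1,6): δ = 46.97°  ·
  (1,7): δ = 102.28°  ·
  (2,3): δ = 137.02°  ·
  (2,4): δ = 87.60°  ·
  (2,5): δ = 40.31°  ·
  (2,6): δ = 6.40°  ✓
  (2,7): δ = 61.71°  ·
  (3,4): δ = 130.57°  ·
  (3,5): δ = 83.28°  ·
  (3,6): δ = 36.57°  ·
  (3,7): δ = 18.74°  ·
  (4,5): δ = 132.71°  ·
  (4,6): δ = 86.00°  ·
  (4,7): δ = 30.69°  ·
  (5,6): δ = 133.29°  ·
  (5,7): δ = 77.98°  ·
  (6,7): δ = 124.69°  ·
antipodal pairs: 3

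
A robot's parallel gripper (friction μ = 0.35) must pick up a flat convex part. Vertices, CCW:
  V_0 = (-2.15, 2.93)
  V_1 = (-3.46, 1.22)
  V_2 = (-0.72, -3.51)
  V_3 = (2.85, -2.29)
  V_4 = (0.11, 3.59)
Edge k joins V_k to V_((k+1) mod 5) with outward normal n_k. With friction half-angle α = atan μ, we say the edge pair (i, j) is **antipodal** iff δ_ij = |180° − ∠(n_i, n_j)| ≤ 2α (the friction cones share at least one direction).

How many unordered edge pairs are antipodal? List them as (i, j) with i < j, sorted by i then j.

count = 3; pairs: (0,2), (1,3), (2,4)

α = atan 0.35 = 19.29°;  2α = 38.58°
n_0 = (-0.7938, +0.6081)
n_1 = (-0.8653, -0.5013)
n_2 = (+0.3234, -0.9463)
n_3 = (+0.9064, +0.4224)
n_4 = (-0.2803, +0.9599)
  (0,1): δ = 112.46°  ·
  (0,2): δ = 33.68°  ✓
  (0,3): δ = 62.44°  ·
  (0,4): δ = 143.73°  ·
  (1,2): δ = 101.22°  ·
  (1,3): δ = 5.10°  ✓
  (1,4): δ = 76.20°  ·
  (2,3): δ = 83.88°  ·
  (2,4): δ = 2.59°  ✓
  (3,4): δ = 98.71°  ·
antipodal pairs: 3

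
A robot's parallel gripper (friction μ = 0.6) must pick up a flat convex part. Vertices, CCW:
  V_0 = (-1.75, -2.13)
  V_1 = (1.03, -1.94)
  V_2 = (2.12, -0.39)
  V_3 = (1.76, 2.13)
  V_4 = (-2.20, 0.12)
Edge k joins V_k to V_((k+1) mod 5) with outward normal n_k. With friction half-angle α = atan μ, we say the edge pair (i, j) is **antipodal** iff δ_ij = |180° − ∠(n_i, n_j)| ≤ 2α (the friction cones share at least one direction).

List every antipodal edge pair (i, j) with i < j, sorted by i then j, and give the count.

α = atan 0.6 = 30.96°;  2α = 61.93°
n_0 = (+0.0682, -0.9977)
n_1 = (+0.8180, -0.5752)
n_2 = (+0.9899, +0.1414)
n_3 = (-0.4526, +0.8917)
n_4 = (-0.9806, -0.1961)
  (0,1): δ = 129.03°  ·
  (0,2): δ = 85.78°  ·
  (0,3): δ = 23.00°  ✓
  (0,4): δ = 97.40°  ·
  (1,2): δ = 136.75°  ·
  (1,3): δ = 27.97°  ✓
  (1,4): δ = 46.43°  ✓
  (2,3): δ = 71.22°  ·
  (2,4): δ = 3.18°  ✓
  (3,4): δ = 105.60°  ·
antipodal pairs: 4

count = 4; pairs: (0,3), (1,3), (1,4), (2,4)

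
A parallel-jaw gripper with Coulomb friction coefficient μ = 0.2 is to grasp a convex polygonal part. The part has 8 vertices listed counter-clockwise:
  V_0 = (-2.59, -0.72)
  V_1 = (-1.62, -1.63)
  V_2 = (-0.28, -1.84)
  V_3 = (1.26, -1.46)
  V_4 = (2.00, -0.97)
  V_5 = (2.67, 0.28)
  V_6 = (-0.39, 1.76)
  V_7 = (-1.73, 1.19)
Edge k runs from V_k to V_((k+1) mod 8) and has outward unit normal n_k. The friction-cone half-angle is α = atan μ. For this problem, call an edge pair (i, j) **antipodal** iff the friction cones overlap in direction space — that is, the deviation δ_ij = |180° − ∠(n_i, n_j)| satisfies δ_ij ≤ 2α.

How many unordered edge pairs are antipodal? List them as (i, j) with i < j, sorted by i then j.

α = atan 0.2 = 11.31°;  2α = 22.62°
n_0 = (-0.6842, -0.7293)
n_1 = (-0.1548, -0.9879)
n_2 = (+0.2396, -0.9709)
n_3 = (+0.5521, -0.8338)
n_4 = (+0.8814, -0.4724)
n_5 = (+0.4354, +0.9002)
n_6 = (-0.3914, +0.9202)
n_7 = (-0.9118, +0.4106)
  (0,1): δ = 145.73°  ·
  (0,2): δ = 122.97°  ·
  (0,3): δ = 103.32°  ·
  (0,4): δ = 75.02°  ·
  (0,5): δ = 17.36°  ✓
  (0,6): δ = 66.22°  ·
  (0,7): δ = 108.93°  ·
  (1,2): δ = 157.23°  ·
  (1,3): δ = 137.58°  ·
  (1,4): δ = 109.28°  ·
  (1,5): δ = 16.90°  ✓
  (1,6): δ = 31.95°  ·
  (1,7): δ = 74.67°  ·
  (2,3): δ = 160.35°  ·
  (2,4): δ = 132.05°  ·
  (2,5): δ = 39.67°  ·
  (2,6): δ = 9.18°  ✓
  (2,7): δ = 51.90°  ·
  (3,4): δ = 151.70°  ·
  (3,5): δ = 59.32°  ·
  (3,6): δ = 10.47°  ✓
  (3,7): δ = 32.25°  ·
  (4,5): δ = 87.62°  ·
  (4,6): δ = 38.77°  ·
  (4,7): δ = 3.95°  ✓
  (5,6): δ = 131.15°  ·
  (5,7): δ = 88.43°  ·
  (6,7): δ = 137.28°  ·
antipodal pairs: 5

count = 5; pairs: (0,5), (1,5), (2,6), (3,6), (4,7)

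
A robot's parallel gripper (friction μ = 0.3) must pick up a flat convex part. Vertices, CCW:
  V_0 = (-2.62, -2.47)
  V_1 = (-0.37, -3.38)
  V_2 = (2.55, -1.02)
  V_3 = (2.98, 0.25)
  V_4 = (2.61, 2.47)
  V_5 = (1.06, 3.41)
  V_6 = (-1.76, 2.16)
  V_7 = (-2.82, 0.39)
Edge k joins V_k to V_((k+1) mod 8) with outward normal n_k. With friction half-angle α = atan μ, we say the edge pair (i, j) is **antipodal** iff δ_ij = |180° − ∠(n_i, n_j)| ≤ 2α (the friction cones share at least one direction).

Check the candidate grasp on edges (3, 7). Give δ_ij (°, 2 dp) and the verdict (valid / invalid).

δ = 5.46°, valid

α = atan 0.3 = 16.70°;  2α = 33.40°
edge 3: e_3 = (-0.37, +2.22);  n_3 = (+0.9864, +0.1644)
edge 7: e_7 = (+0.20, -2.86);  n_7 = (-0.9976, -0.0698)
∠(n_3, n_7) = 174.54°
δ = |180° − 174.54°| = 5.46°
5.46° ≤ 2α = 33.40°  →  valid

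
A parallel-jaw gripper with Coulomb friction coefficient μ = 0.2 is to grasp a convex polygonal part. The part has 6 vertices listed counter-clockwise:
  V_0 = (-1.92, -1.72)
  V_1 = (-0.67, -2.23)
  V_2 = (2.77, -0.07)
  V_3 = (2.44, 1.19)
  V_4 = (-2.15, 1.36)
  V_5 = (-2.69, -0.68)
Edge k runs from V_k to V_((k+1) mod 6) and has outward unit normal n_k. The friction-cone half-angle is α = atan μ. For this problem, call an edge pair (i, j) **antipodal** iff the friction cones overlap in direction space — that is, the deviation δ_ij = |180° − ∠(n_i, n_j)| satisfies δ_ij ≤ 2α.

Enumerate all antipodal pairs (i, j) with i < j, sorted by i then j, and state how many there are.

count = 2; pairs: (0,3), (2,5)

α = atan 0.2 = 11.31°;  2α = 22.62°
n_0 = (-0.3778, -0.9259)
n_1 = (+0.5318, -0.8469)
n_2 = (+0.9674, +0.2534)
n_3 = (+0.0370, +0.9993)
n_4 = (-0.9667, +0.2559)
n_5 = (-0.8037, -0.5950)
  (0,1): δ = 125.68°  ·
  (0,2): δ = 53.13°  ·
  (0,3): δ = 20.07°  ✓
  (0,4): δ = 97.37°  ·
  (0,5): δ = 148.71°  ·
  (1,2): δ = 107.45°  ·
  (1,3): δ = 34.25°  ·
  (1,4): δ = 43.05°  ·
  (1,5): δ = 94.39°  ·
  (2,3): δ = 106.80°  ·
  (2,4): δ = 29.50°  ·
  (2,5): δ = 21.84°  ✓
  (3,4): δ = 102.71°  ·
  (3,5): δ = 51.36°  ·
  (4,5): δ = 128.66°  ·
antipodal pairs: 2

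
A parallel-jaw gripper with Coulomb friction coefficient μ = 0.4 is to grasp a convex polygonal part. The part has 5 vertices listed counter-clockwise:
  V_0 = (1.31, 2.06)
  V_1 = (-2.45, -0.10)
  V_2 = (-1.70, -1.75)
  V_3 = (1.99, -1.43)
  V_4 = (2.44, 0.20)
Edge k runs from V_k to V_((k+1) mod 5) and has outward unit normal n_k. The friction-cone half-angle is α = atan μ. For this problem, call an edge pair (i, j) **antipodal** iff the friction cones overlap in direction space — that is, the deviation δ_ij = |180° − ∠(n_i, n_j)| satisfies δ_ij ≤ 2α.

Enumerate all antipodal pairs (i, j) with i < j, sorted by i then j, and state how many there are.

α = atan 0.4 = 21.80°;  2α = 43.60°
n_0 = (-0.4981, +0.8671)
n_1 = (-0.9104, -0.4138)
n_2 = (+0.0864, -0.9963)
n_3 = (+0.9639, -0.2661)
n_4 = (+0.8546, +0.5192)
  (0,1): δ = 95.43°  ·
  (0,2): δ = 24.92°  ✓
  (0,3): δ = 44.69°  ·
  (0,4): δ = 91.40°  ·
  (1,2): δ = 109.49°  ·
  (1,3): δ = 39.88°  ✓
  (1,4): δ = 6.84°  ✓
  (2,3): δ = 110.39°  ·
  (2,4): δ = 63.68°  ·
  (3,4): δ = 133.29°  ·
antipodal pairs: 3

count = 3; pairs: (0,2), (1,3), (1,4)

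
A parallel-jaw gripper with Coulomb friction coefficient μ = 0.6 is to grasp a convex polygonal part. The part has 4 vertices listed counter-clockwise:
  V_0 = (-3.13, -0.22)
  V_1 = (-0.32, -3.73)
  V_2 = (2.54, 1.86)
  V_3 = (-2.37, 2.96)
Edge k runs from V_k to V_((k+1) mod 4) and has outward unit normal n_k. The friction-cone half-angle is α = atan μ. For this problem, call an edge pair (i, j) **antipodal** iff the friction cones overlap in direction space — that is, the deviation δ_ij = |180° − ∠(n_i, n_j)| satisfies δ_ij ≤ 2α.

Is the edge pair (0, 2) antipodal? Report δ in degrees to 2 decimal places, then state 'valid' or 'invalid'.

α = atan 0.6 = 30.96°;  2α = 61.93°
edge 0: e_0 = (+2.81, -3.51);  n_0 = (-0.7807, -0.6250)
edge 2: e_2 = (-4.91, +1.10);  n_2 = (+0.2186, +0.9758)
∠(n_0, n_2) = 141.31°
δ = |180° − 141.31°| = 38.69°
38.69° ≤ 2α = 61.93°  →  valid

δ = 38.69°, valid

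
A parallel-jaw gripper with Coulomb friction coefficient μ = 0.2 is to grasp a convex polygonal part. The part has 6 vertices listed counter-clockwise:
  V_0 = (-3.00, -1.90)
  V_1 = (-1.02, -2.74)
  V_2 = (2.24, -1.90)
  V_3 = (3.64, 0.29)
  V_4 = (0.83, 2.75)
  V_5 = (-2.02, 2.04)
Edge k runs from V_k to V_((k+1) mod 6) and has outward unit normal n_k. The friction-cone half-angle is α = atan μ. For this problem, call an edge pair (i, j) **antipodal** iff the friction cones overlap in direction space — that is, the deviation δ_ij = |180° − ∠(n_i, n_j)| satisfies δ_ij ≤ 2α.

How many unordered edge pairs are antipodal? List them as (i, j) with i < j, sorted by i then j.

α = atan 0.2 = 11.31°;  2α = 22.62°
n_0 = (-0.3905, -0.9206)
n_1 = (+0.2495, -0.9684)
n_2 = (+0.8426, -0.5386)
n_3 = (+0.6587, +0.7524)
n_4 = (-0.2417, +0.9703)
n_5 = (-0.9704, +0.2414)
  (0,1): δ = 142.56°  ·
  (0,2): δ = 99.60°  ·
  (0,3): δ = 18.21°  ✓
  (0,4): δ = 36.98°  ·
  (0,5): δ = 99.02°  ·
  (1,2): δ = 137.04°  ·
  (1,3): δ = 55.65°  ·
  (1,4): δ = 0.46°  ✓
  (1,5): δ = 61.58°  ·
  (2,3): δ = 98.61°  ·
  (2,4): δ = 43.42°  ·
  (2,5): δ = 18.62°  ✓
  (3,4): δ = 124.81°  ·
  (3,5): δ = 62.77°  ·
  (4,5): δ = 117.96°  ·
antipodal pairs: 3

count = 3; pairs: (0,3), (1,4), (2,5)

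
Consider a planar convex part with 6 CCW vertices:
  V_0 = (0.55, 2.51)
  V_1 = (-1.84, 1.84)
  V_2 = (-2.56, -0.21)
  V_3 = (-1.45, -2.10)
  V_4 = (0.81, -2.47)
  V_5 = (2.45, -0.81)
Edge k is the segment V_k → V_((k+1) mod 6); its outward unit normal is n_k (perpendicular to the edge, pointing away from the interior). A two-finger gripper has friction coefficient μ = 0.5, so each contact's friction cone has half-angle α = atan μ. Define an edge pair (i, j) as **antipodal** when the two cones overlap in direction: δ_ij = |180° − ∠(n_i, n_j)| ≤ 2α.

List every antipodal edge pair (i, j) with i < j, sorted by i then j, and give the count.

count = 6; pairs: (0,3), (0,4), (1,4), (1,5), (2,5), (3,5)

α = atan 0.5 = 26.57°;  2α = 53.13°
n_0 = (-0.2699, +0.9629)
n_1 = (-0.9435, +0.3314)
n_2 = (-0.8623, -0.5064)
n_3 = (-0.1616, -0.9869)
n_4 = (+0.7114, -0.7028)
n_5 = (+0.8679, +0.4967)
  (0,1): δ = 125.01°  ·
  (0,2): δ = 75.23°  ·
  (0,3): δ = 24.96°  ✓
  (0,4): δ = 29.69°  ✓
  (0,5): δ = 104.12°  ·
  (1,2): δ = 130.22°  ·
  (1,3): δ = 79.95°  ·
  (1,4): δ = 25.30°  ✓
  (1,5): δ = 49.13°  ✓
  (2,3): δ = 129.72°  ·
  (2,4): δ = 75.08°  ·
  (2,5): δ = 0.64°  ✓
  (3,4): δ = 125.35°  ·
  (3,5): δ = 50.92°  ✓
  (4,5): δ = 105.57°  ·
antipodal pairs: 6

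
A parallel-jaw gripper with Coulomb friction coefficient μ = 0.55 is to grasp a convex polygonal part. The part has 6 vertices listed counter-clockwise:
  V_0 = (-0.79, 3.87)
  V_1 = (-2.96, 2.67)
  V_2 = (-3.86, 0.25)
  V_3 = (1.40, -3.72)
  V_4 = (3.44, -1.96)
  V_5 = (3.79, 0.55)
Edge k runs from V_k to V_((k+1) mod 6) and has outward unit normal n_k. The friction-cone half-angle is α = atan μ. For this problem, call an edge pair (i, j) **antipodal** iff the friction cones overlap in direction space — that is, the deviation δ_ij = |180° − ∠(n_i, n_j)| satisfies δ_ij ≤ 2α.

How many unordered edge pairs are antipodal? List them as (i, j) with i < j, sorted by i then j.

count = 5; pairs: (0,3), (0,4), (1,3), (1,4), (2,5)

α = atan 0.55 = 28.81°;  2α = 57.62°
n_0 = (-0.4839, +0.8751)
n_1 = (-0.9373, +0.3486)
n_2 = (-0.6024, -0.7982)
n_3 = (+0.6532, -0.7572)
n_4 = (+0.9904, -0.1381)
n_5 = (+0.5869, +0.8097)
  (0,1): δ = 139.34°  ·
  (0,2): δ = 65.99°  ·
  (0,3): δ = 11.84°  ✓
  (0,4): δ = 53.12°  ✓
  (0,5): δ = 115.12°  ·
  (1,2): δ = 106.64°  ·
  (1,3): δ = 28.81°  ✓
  (1,4): δ = 12.46°  ✓
  (1,5): δ = 74.46°  ·
  (2,3): δ = 102.17°  ·
  (2,4): δ = 60.89°  ·
  (2,5): δ = 1.11°  ✓
  (3,4): δ = 138.72°  ·
  (3,5): δ = 76.72°  ·
  (4,5): δ = 118.00°  ·
antipodal pairs: 5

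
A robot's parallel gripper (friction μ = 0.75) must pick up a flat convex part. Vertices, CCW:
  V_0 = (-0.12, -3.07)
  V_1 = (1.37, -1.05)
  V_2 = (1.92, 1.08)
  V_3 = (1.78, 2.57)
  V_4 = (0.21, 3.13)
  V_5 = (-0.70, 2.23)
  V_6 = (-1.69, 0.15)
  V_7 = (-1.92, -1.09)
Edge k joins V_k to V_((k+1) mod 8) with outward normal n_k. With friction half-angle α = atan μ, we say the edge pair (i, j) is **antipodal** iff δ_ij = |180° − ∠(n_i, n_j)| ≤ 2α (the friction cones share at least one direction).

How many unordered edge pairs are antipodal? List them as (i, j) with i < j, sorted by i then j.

count = 13; pairs: (0,3), (0,4), (0,5), (0,6), (1,4), (1,5), (1,6), (1,7), (2,4), (2,5), (2,6), (2,7), (3,7)

α = atan 0.75 = 36.87°;  2α = 73.74°
n_0 = (+0.8048, -0.5936)
n_1 = (+0.9682, -0.2500)
n_2 = (+0.9956, +0.0935)
n_3 = (+0.3360, +0.9419)
n_4 = (-0.7032, +0.7110)
n_5 = (-0.9029, +0.4298)
n_6 = (-0.9832, +0.1824)
n_7 = (-0.7399, -0.6727)
  (0,1): δ = 158.07°  ·
  (0,2): δ = 138.22°  ·
  (0,3): δ = 73.22°  ✓
  (0,4): δ = 8.90°  ✓
  (0,5): δ = 10.96°  ✓
  (0,6): δ = 25.91°  ✓
  (0,7): δ = 78.69°  ·
  (1,2): δ = 160.15°  ·
  (1,3): δ = 95.15°  ·
  (1,4): δ = 30.84°  ✓
  (1,5): δ = 10.97°  ✓
  (1,6): δ = 3.97°  ✓
  (1,7): δ = 56.75°  ✓
  (2,3): δ = 115.00°  ·
  (2,4): δ = 50.68°  ✓
  (2,5): δ = 30.82°  ✓
  (2,6): δ = 15.88°  ✓
  (2,7): δ = 36.91°  ✓
  (3,4): δ = 115.69°  ·
  (3,5): δ = 95.82°  ·
  (3,6): δ = 80.88°  ·
  (3,7): δ = 28.10°  ✓
  (4,5): δ = 160.14°  ·
  (4,6): δ = 145.19°  ·
  (4,7): δ = 92.41°  ·
  (5,6): δ = 165.06°  ·
  (5,7): δ = 112.27°  ·
  (6,7): δ = 127.22°  ·
antipodal pairs: 13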